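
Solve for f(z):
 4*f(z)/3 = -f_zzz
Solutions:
 f(z) = C3*exp(-6^(2/3)*z/3) + (C1*sin(2^(2/3)*3^(1/6)*z/2) + C2*cos(2^(2/3)*3^(1/6)*z/2))*exp(6^(2/3)*z/6)


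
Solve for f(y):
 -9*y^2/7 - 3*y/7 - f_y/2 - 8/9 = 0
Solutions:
 f(y) = C1 - 6*y^3/7 - 3*y^2/7 - 16*y/9


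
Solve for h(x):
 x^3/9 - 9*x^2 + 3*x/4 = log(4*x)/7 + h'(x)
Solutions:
 h(x) = C1 + x^4/36 - 3*x^3 + 3*x^2/8 - x*log(x)/7 - 2*x*log(2)/7 + x/7


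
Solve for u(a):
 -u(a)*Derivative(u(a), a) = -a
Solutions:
 u(a) = -sqrt(C1 + a^2)
 u(a) = sqrt(C1 + a^2)


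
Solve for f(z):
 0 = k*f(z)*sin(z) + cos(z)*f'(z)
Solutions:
 f(z) = C1*exp(k*log(cos(z)))


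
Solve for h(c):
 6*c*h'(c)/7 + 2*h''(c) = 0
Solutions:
 h(c) = C1 + C2*erf(sqrt(42)*c/14)


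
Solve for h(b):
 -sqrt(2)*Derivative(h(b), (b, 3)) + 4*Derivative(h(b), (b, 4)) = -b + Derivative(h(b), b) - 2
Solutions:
 h(b) = C1 + C2*exp(b*(-2^(1/3)*(sqrt(2) + 108 + sqrt(-2 + (sqrt(2) + 108)^2))^(1/3) - 2^(2/3)/(sqrt(2) + 108 + sqrt(-2 + (sqrt(2) + 108)^2))^(1/3) + 2*sqrt(2))/24)*sin(2^(1/3)*sqrt(3)*b*(-(sqrt(2) + 108 + sqrt(-2 + (sqrt(2) + 108)^2))^(1/3) + 2^(1/3)/(sqrt(2) + 108 + sqrt(-2 + (sqrt(2) + 108)^2))^(1/3))/24) + C3*exp(b*(-2^(1/3)*(sqrt(2) + 108 + sqrt(-2 + (sqrt(2) + 108)^2))^(1/3) - 2^(2/3)/(sqrt(2) + 108 + sqrt(-2 + (sqrt(2) + 108)^2))^(1/3) + 2*sqrt(2))/24)*cos(2^(1/3)*sqrt(3)*b*(-(sqrt(2) + 108 + sqrt(-2 + (sqrt(2) + 108)^2))^(1/3) + 2^(1/3)/(sqrt(2) + 108 + sqrt(-2 + (sqrt(2) + 108)^2))^(1/3))/24) + C4*exp(b*(2^(2/3)/(sqrt(2) + 108 + sqrt(-2 + (sqrt(2) + 108)^2))^(1/3) + sqrt(2) + 2^(1/3)*(sqrt(2) + 108 + sqrt(-2 + (sqrt(2) + 108)^2))^(1/3))/12) + b^2/2 + 2*b


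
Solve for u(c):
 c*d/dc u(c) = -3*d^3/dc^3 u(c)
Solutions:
 u(c) = C1 + Integral(C2*airyai(-3^(2/3)*c/3) + C3*airybi(-3^(2/3)*c/3), c)


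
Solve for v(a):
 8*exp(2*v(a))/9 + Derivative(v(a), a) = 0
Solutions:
 v(a) = log(-1/(C1 - 8*a))/2 - log(2)/2 + log(3)
 v(a) = log(-sqrt(1/(C1 + 8*a))) - log(2)/2 + log(3)


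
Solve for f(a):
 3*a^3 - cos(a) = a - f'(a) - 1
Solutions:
 f(a) = C1 - 3*a^4/4 + a^2/2 - a + sin(a)


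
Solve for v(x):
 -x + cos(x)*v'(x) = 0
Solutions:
 v(x) = C1 + Integral(x/cos(x), x)


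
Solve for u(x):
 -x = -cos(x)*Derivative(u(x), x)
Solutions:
 u(x) = C1 + Integral(x/cos(x), x)


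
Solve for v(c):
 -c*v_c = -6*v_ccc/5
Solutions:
 v(c) = C1 + Integral(C2*airyai(5^(1/3)*6^(2/3)*c/6) + C3*airybi(5^(1/3)*6^(2/3)*c/6), c)


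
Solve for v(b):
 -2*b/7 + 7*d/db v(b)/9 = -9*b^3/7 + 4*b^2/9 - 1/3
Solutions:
 v(b) = C1 - 81*b^4/196 + 4*b^3/21 + 9*b^2/49 - 3*b/7


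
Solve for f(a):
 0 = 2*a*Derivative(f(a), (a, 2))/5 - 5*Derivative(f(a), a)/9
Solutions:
 f(a) = C1 + C2*a^(43/18)


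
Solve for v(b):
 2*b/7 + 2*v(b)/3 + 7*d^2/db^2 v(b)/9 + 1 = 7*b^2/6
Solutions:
 v(b) = C1*sin(sqrt(42)*b/7) + C2*cos(sqrt(42)*b/7) + 7*b^2/4 - 3*b/7 - 67/12


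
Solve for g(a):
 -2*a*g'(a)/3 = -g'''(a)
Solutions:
 g(a) = C1 + Integral(C2*airyai(2^(1/3)*3^(2/3)*a/3) + C3*airybi(2^(1/3)*3^(2/3)*a/3), a)


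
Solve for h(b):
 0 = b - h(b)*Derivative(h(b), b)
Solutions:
 h(b) = -sqrt(C1 + b^2)
 h(b) = sqrt(C1 + b^2)


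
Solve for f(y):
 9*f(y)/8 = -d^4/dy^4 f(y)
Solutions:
 f(y) = (C1*sin(2^(3/4)*sqrt(3)*y/4) + C2*cos(2^(3/4)*sqrt(3)*y/4))*exp(-2^(3/4)*sqrt(3)*y/4) + (C3*sin(2^(3/4)*sqrt(3)*y/4) + C4*cos(2^(3/4)*sqrt(3)*y/4))*exp(2^(3/4)*sqrt(3)*y/4)


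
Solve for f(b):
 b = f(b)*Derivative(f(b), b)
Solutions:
 f(b) = -sqrt(C1 + b^2)
 f(b) = sqrt(C1 + b^2)


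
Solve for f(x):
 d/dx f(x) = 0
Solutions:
 f(x) = C1


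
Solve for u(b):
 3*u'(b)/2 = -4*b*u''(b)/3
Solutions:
 u(b) = C1 + C2/b^(1/8)


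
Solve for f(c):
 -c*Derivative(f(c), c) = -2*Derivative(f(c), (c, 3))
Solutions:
 f(c) = C1 + Integral(C2*airyai(2^(2/3)*c/2) + C3*airybi(2^(2/3)*c/2), c)


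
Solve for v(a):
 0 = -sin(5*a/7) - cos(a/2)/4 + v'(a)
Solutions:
 v(a) = C1 + sin(a/2)/2 - 7*cos(5*a/7)/5


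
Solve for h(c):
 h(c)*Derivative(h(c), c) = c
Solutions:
 h(c) = -sqrt(C1 + c^2)
 h(c) = sqrt(C1 + c^2)


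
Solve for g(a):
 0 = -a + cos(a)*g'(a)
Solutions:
 g(a) = C1 + Integral(a/cos(a), a)


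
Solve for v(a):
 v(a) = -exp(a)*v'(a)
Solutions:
 v(a) = C1*exp(exp(-a))


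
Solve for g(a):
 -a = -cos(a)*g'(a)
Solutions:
 g(a) = C1 + Integral(a/cos(a), a)


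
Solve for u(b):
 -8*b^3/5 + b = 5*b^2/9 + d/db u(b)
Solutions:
 u(b) = C1 - 2*b^4/5 - 5*b^3/27 + b^2/2


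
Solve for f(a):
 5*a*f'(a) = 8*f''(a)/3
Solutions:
 f(a) = C1 + C2*erfi(sqrt(15)*a/4)


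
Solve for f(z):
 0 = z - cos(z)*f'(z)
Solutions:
 f(z) = C1 + Integral(z/cos(z), z)


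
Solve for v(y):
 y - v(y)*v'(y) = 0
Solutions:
 v(y) = -sqrt(C1 + y^2)
 v(y) = sqrt(C1 + y^2)


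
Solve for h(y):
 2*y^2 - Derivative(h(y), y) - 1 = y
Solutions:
 h(y) = C1 + 2*y^3/3 - y^2/2 - y


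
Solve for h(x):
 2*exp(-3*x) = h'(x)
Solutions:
 h(x) = C1 - 2*exp(-3*x)/3


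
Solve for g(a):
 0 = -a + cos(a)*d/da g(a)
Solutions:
 g(a) = C1 + Integral(a/cos(a), a)


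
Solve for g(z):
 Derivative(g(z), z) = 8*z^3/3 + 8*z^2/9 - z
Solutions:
 g(z) = C1 + 2*z^4/3 + 8*z^3/27 - z^2/2


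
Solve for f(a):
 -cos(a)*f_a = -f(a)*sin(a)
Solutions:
 f(a) = C1/cos(a)


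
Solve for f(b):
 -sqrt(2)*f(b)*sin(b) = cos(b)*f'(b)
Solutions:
 f(b) = C1*cos(b)^(sqrt(2))


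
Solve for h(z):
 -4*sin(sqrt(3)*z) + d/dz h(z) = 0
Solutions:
 h(z) = C1 - 4*sqrt(3)*cos(sqrt(3)*z)/3


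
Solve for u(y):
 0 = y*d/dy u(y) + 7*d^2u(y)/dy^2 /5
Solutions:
 u(y) = C1 + C2*erf(sqrt(70)*y/14)


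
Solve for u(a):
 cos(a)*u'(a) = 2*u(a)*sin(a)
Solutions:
 u(a) = C1/cos(a)^2


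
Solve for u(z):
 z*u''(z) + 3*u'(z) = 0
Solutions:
 u(z) = C1 + C2/z^2


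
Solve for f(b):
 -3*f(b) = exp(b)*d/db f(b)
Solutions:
 f(b) = C1*exp(3*exp(-b))


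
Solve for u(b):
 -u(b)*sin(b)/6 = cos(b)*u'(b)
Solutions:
 u(b) = C1*cos(b)^(1/6)


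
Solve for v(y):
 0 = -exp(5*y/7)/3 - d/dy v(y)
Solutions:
 v(y) = C1 - 7*exp(5*y/7)/15


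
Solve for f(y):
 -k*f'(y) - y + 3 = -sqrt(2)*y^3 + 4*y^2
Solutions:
 f(y) = C1 + sqrt(2)*y^4/(4*k) - 4*y^3/(3*k) - y^2/(2*k) + 3*y/k


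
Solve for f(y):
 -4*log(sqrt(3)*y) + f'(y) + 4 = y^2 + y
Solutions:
 f(y) = C1 + y^3/3 + y^2/2 + 4*y*log(y) - 8*y + y*log(9)


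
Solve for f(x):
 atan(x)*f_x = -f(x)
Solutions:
 f(x) = C1*exp(-Integral(1/atan(x), x))


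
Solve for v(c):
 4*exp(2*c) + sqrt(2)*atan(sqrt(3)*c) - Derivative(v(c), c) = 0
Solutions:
 v(c) = C1 + sqrt(2)*(c*atan(sqrt(3)*c) - sqrt(3)*log(3*c^2 + 1)/6) + 2*exp(2*c)


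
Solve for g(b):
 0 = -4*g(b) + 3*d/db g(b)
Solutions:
 g(b) = C1*exp(4*b/3)


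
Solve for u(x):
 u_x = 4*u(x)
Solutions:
 u(x) = C1*exp(4*x)


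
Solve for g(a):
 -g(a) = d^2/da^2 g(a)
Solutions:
 g(a) = C1*sin(a) + C2*cos(a)


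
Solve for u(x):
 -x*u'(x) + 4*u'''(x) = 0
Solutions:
 u(x) = C1 + Integral(C2*airyai(2^(1/3)*x/2) + C3*airybi(2^(1/3)*x/2), x)


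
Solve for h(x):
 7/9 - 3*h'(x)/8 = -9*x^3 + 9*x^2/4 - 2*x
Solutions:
 h(x) = C1 + 6*x^4 - 2*x^3 + 8*x^2/3 + 56*x/27


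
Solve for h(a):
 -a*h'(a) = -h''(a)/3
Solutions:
 h(a) = C1 + C2*erfi(sqrt(6)*a/2)


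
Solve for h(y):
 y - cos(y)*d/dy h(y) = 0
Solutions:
 h(y) = C1 + Integral(y/cos(y), y)


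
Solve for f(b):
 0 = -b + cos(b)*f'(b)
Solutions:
 f(b) = C1 + Integral(b/cos(b), b)


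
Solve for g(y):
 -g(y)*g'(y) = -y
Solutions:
 g(y) = -sqrt(C1 + y^2)
 g(y) = sqrt(C1 + y^2)


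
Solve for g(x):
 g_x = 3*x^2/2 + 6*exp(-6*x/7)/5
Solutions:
 g(x) = C1 + x^3/2 - 7*exp(-6*x/7)/5


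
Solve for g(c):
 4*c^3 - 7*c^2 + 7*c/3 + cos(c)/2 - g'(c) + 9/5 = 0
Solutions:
 g(c) = C1 + c^4 - 7*c^3/3 + 7*c^2/6 + 9*c/5 + sin(c)/2


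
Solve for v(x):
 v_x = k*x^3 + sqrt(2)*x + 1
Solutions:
 v(x) = C1 + k*x^4/4 + sqrt(2)*x^2/2 + x


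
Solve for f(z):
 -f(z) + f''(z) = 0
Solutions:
 f(z) = C1*exp(-z) + C2*exp(z)


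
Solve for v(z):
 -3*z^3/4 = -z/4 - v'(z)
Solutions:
 v(z) = C1 + 3*z^4/16 - z^2/8


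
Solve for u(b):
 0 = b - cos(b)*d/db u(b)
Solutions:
 u(b) = C1 + Integral(b/cos(b), b)


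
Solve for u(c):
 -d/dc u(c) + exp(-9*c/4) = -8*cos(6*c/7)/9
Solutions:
 u(c) = C1 + 28*sin(6*c/7)/27 - 4*exp(-9*c/4)/9


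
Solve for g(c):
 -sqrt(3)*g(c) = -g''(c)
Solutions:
 g(c) = C1*exp(-3^(1/4)*c) + C2*exp(3^(1/4)*c)


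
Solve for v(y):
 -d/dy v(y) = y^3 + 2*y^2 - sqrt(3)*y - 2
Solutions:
 v(y) = C1 - y^4/4 - 2*y^3/3 + sqrt(3)*y^2/2 + 2*y


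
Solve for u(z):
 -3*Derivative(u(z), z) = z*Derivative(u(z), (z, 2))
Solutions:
 u(z) = C1 + C2/z^2


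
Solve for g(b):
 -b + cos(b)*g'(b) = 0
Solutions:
 g(b) = C1 + Integral(b/cos(b), b)


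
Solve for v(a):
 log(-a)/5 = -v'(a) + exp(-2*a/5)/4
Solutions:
 v(a) = C1 - a*log(-a)/5 + a/5 - 5*exp(-2*a/5)/8


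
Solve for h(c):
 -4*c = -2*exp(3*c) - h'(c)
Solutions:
 h(c) = C1 + 2*c^2 - 2*exp(3*c)/3


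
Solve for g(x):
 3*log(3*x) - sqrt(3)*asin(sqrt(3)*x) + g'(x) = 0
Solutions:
 g(x) = C1 - 3*x*log(x) - 3*x*log(3) + 3*x + sqrt(3)*(x*asin(sqrt(3)*x) + sqrt(3)*sqrt(1 - 3*x^2)/3)


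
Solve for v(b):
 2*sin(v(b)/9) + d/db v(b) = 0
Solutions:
 2*b + 9*log(cos(v(b)/9) - 1)/2 - 9*log(cos(v(b)/9) + 1)/2 = C1


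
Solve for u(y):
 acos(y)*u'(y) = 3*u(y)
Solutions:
 u(y) = C1*exp(3*Integral(1/acos(y), y))


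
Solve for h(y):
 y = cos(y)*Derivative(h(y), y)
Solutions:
 h(y) = C1 + Integral(y/cos(y), y)


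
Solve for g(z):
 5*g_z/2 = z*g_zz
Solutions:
 g(z) = C1 + C2*z^(7/2)


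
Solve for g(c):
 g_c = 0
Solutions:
 g(c) = C1


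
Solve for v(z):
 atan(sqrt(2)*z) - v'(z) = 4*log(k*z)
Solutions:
 v(z) = C1 - 4*z*log(k*z) + z*atan(sqrt(2)*z) + 4*z - sqrt(2)*log(2*z^2 + 1)/4


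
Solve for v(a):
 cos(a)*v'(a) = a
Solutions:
 v(a) = C1 + Integral(a/cos(a), a)


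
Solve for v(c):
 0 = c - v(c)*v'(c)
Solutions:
 v(c) = -sqrt(C1 + c^2)
 v(c) = sqrt(C1 + c^2)


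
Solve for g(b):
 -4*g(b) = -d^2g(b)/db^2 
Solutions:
 g(b) = C1*exp(-2*b) + C2*exp(2*b)


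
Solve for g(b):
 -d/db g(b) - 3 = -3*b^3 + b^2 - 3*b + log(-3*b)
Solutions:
 g(b) = C1 + 3*b^4/4 - b^3/3 + 3*b^2/2 - b*log(-b) + b*(-2 - log(3))


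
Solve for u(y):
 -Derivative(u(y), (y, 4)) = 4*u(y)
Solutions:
 u(y) = (C1*sin(y) + C2*cos(y))*exp(-y) + (C3*sin(y) + C4*cos(y))*exp(y)


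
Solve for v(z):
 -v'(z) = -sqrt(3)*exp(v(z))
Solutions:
 v(z) = log(-1/(C1 + sqrt(3)*z))


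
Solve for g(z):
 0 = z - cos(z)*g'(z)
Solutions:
 g(z) = C1 + Integral(z/cos(z), z)


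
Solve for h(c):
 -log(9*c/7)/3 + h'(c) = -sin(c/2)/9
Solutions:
 h(c) = C1 + c*log(c)/3 - c*log(7) - c/3 + 2*c*log(21)/3 + 2*cos(c/2)/9


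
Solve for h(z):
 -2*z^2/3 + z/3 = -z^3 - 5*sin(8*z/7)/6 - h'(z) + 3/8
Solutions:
 h(z) = C1 - z^4/4 + 2*z^3/9 - z^2/6 + 3*z/8 + 35*cos(8*z/7)/48


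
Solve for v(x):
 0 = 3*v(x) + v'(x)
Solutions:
 v(x) = C1*exp(-3*x)


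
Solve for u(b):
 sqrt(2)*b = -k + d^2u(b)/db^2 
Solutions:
 u(b) = C1 + C2*b + sqrt(2)*b^3/6 + b^2*k/2


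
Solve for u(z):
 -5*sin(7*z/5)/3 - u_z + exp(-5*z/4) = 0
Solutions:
 u(z) = C1 + 25*cos(7*z/5)/21 - 4*exp(-5*z/4)/5


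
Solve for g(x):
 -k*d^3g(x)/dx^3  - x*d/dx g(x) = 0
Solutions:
 g(x) = C1 + Integral(C2*airyai(x*(-1/k)^(1/3)) + C3*airybi(x*(-1/k)^(1/3)), x)


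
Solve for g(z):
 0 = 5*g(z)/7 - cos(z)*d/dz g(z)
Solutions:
 g(z) = C1*(sin(z) + 1)^(5/14)/(sin(z) - 1)^(5/14)


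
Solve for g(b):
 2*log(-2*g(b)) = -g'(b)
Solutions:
 Integral(1/(log(-_y) + log(2)), (_y, g(b)))/2 = C1 - b


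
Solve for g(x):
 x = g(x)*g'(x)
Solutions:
 g(x) = -sqrt(C1 + x^2)
 g(x) = sqrt(C1 + x^2)


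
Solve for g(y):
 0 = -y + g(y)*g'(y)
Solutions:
 g(y) = -sqrt(C1 + y^2)
 g(y) = sqrt(C1 + y^2)


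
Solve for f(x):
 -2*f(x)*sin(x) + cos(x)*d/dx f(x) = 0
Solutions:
 f(x) = C1/cos(x)^2


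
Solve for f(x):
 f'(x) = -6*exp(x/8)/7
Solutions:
 f(x) = C1 - 48*exp(x/8)/7


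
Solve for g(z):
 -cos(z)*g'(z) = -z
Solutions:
 g(z) = C1 + Integral(z/cos(z), z)


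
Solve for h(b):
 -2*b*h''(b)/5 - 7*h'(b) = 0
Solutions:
 h(b) = C1 + C2/b^(33/2)


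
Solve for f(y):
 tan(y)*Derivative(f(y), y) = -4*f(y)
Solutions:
 f(y) = C1/sin(y)^4


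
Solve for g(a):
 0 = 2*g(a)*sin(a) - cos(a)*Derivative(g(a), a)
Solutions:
 g(a) = C1/cos(a)^2


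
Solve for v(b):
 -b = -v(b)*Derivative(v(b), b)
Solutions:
 v(b) = -sqrt(C1 + b^2)
 v(b) = sqrt(C1 + b^2)


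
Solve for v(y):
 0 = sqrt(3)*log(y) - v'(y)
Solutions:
 v(y) = C1 + sqrt(3)*y*log(y) - sqrt(3)*y


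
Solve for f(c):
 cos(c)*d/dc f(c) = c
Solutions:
 f(c) = C1 + Integral(c/cos(c), c)


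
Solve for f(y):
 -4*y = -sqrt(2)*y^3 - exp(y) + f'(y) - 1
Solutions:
 f(y) = C1 + sqrt(2)*y^4/4 - 2*y^2 + y + exp(y)


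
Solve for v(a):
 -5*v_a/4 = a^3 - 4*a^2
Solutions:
 v(a) = C1 - a^4/5 + 16*a^3/15


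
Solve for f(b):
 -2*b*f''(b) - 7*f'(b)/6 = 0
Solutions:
 f(b) = C1 + C2*b^(5/12)


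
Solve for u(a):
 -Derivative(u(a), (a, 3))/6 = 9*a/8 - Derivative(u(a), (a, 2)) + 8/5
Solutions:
 u(a) = C1 + C2*a + C3*exp(6*a) + 3*a^3/16 + 143*a^2/160


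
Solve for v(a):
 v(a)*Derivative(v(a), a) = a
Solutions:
 v(a) = -sqrt(C1 + a^2)
 v(a) = sqrt(C1 + a^2)


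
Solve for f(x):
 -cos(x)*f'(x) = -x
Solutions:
 f(x) = C1 + Integral(x/cos(x), x)


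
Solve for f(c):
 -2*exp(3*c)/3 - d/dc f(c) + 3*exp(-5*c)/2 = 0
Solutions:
 f(c) = C1 - 2*exp(3*c)/9 - 3*exp(-5*c)/10


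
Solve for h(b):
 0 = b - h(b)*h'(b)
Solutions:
 h(b) = -sqrt(C1 + b^2)
 h(b) = sqrt(C1 + b^2)


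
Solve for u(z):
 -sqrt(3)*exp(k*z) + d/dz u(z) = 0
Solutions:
 u(z) = C1 + sqrt(3)*exp(k*z)/k


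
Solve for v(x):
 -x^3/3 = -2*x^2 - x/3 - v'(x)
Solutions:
 v(x) = C1 + x^4/12 - 2*x^3/3 - x^2/6


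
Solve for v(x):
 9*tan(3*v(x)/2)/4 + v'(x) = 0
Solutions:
 v(x) = -2*asin(C1*exp(-27*x/8))/3 + 2*pi/3
 v(x) = 2*asin(C1*exp(-27*x/8))/3


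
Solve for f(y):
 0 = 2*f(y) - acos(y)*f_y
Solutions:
 f(y) = C1*exp(2*Integral(1/acos(y), y))


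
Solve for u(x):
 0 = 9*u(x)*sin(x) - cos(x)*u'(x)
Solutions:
 u(x) = C1/cos(x)^9


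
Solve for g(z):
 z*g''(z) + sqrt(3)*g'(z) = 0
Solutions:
 g(z) = C1 + C2*z^(1 - sqrt(3))


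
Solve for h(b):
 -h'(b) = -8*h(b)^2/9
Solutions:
 h(b) = -9/(C1 + 8*b)


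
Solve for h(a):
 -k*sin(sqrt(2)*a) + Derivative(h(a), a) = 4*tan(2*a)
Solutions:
 h(a) = C1 - sqrt(2)*k*cos(sqrt(2)*a)/2 - 2*log(cos(2*a))


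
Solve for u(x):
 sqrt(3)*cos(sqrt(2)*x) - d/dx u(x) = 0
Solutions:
 u(x) = C1 + sqrt(6)*sin(sqrt(2)*x)/2


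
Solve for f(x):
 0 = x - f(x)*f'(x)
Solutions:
 f(x) = -sqrt(C1 + x^2)
 f(x) = sqrt(C1 + x^2)


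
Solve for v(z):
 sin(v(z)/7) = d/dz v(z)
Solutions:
 -z + 7*log(cos(v(z)/7) - 1)/2 - 7*log(cos(v(z)/7) + 1)/2 = C1


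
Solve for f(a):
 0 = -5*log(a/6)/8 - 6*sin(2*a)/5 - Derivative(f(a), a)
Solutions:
 f(a) = C1 - 5*a*log(a)/8 + 5*a/8 + 5*a*log(6)/8 + 3*cos(2*a)/5


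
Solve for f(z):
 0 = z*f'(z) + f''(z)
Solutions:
 f(z) = C1 + C2*erf(sqrt(2)*z/2)


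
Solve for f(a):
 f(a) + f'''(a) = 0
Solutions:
 f(a) = C3*exp(-a) + (C1*sin(sqrt(3)*a/2) + C2*cos(sqrt(3)*a/2))*exp(a/2)


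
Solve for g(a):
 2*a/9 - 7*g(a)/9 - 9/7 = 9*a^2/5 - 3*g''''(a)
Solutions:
 g(a) = C1*exp(-21^(1/4)*a/3) + C2*exp(21^(1/4)*a/3) + C3*sin(21^(1/4)*a/3) + C4*cos(21^(1/4)*a/3) - 81*a^2/35 + 2*a/7 - 81/49


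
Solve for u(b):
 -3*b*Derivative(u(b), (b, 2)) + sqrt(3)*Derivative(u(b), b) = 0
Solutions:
 u(b) = C1 + C2*b^(sqrt(3)/3 + 1)


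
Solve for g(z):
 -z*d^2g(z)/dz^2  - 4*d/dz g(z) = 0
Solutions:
 g(z) = C1 + C2/z^3


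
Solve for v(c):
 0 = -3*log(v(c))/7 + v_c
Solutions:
 li(v(c)) = C1 + 3*c/7


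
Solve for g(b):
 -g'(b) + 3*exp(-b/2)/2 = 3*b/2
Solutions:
 g(b) = C1 - 3*b^2/4 - 3*exp(-b/2)


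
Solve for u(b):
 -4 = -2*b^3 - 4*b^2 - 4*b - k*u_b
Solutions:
 u(b) = C1 - b^4/(2*k) - 4*b^3/(3*k) - 2*b^2/k + 4*b/k


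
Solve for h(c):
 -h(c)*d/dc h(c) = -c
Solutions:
 h(c) = -sqrt(C1 + c^2)
 h(c) = sqrt(C1 + c^2)


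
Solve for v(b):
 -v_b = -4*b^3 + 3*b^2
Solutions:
 v(b) = C1 + b^4 - b^3


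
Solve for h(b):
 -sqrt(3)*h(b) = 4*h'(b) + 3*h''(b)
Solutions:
 h(b) = (C1*sin(b*sqrt(-4 + 3*sqrt(3))/3) + C2*cos(b*sqrt(-4 + 3*sqrt(3))/3))*exp(-2*b/3)


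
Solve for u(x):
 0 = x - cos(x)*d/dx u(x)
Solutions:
 u(x) = C1 + Integral(x/cos(x), x)


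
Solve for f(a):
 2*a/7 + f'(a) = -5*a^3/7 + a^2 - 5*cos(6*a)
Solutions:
 f(a) = C1 - 5*a^4/28 + a^3/3 - a^2/7 - 5*sin(6*a)/6


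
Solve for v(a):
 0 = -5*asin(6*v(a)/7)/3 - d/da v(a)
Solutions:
 Integral(1/asin(6*_y/7), (_y, v(a))) = C1 - 5*a/3


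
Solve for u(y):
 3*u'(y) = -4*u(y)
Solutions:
 u(y) = C1*exp(-4*y/3)


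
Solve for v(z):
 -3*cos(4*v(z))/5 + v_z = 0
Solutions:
 -3*z/5 - log(sin(4*v(z)) - 1)/8 + log(sin(4*v(z)) + 1)/8 = C1


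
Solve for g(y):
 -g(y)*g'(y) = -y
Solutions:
 g(y) = -sqrt(C1 + y^2)
 g(y) = sqrt(C1 + y^2)


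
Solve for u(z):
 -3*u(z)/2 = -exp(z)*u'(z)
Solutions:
 u(z) = C1*exp(-3*exp(-z)/2)


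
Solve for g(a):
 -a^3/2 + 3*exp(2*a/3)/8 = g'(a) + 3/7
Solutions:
 g(a) = C1 - a^4/8 - 3*a/7 + 9*exp(2*a/3)/16


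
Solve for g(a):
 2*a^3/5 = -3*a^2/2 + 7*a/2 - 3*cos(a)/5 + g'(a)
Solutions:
 g(a) = C1 + a^4/10 + a^3/2 - 7*a^2/4 + 3*sin(a)/5


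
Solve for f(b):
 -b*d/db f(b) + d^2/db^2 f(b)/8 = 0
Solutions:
 f(b) = C1 + C2*erfi(2*b)


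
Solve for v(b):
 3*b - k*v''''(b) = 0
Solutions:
 v(b) = C1 + C2*b + C3*b^2 + C4*b^3 + b^5/(40*k)


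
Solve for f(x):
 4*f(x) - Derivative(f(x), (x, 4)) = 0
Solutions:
 f(x) = C1*exp(-sqrt(2)*x) + C2*exp(sqrt(2)*x) + C3*sin(sqrt(2)*x) + C4*cos(sqrt(2)*x)


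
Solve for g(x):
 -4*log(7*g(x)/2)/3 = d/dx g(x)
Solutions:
 -3*Integral(1/(-log(_y) - log(7) + log(2)), (_y, g(x)))/4 = C1 - x


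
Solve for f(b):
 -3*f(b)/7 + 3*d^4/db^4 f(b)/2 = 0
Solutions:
 f(b) = C1*exp(-2^(1/4)*7^(3/4)*b/7) + C2*exp(2^(1/4)*7^(3/4)*b/7) + C3*sin(2^(1/4)*7^(3/4)*b/7) + C4*cos(2^(1/4)*7^(3/4)*b/7)


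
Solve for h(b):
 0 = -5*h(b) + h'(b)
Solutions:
 h(b) = C1*exp(5*b)


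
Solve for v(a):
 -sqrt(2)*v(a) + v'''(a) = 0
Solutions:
 v(a) = C3*exp(2^(1/6)*a) + (C1*sin(2^(1/6)*sqrt(3)*a/2) + C2*cos(2^(1/6)*sqrt(3)*a/2))*exp(-2^(1/6)*a/2)


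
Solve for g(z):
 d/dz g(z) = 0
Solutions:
 g(z) = C1


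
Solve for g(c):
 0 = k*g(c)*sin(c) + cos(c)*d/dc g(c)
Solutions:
 g(c) = C1*exp(k*log(cos(c)))


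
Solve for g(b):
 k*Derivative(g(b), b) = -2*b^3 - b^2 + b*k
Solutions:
 g(b) = C1 - b^4/(2*k) - b^3/(3*k) + b^2/2


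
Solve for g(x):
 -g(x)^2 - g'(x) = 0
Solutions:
 g(x) = 1/(C1 + x)


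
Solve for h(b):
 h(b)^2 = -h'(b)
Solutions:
 h(b) = 1/(C1 + b)


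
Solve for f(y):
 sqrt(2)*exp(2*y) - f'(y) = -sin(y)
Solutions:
 f(y) = C1 + sqrt(2)*exp(2*y)/2 - cos(y)


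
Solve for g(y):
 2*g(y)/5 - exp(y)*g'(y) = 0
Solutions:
 g(y) = C1*exp(-2*exp(-y)/5)


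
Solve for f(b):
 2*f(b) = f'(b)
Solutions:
 f(b) = C1*exp(2*b)


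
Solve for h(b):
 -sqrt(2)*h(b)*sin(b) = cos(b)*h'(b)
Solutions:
 h(b) = C1*cos(b)^(sqrt(2))


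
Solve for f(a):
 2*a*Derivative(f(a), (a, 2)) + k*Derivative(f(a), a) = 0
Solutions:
 f(a) = C1 + a^(1 - re(k)/2)*(C2*sin(log(a)*Abs(im(k))/2) + C3*cos(log(a)*im(k)/2))


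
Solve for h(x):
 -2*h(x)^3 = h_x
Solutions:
 h(x) = -sqrt(2)*sqrt(-1/(C1 - 2*x))/2
 h(x) = sqrt(2)*sqrt(-1/(C1 - 2*x))/2


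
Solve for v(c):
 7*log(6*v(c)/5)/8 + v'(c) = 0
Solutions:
 -8*Integral(1/(-log(_y) - log(6) + log(5)), (_y, v(c)))/7 = C1 - c


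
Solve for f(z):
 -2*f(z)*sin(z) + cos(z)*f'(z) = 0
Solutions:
 f(z) = C1/cos(z)^2


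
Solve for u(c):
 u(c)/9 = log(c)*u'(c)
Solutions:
 u(c) = C1*exp(li(c)/9)


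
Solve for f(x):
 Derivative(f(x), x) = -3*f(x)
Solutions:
 f(x) = C1*exp(-3*x)


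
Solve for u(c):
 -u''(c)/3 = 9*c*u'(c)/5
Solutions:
 u(c) = C1 + C2*erf(3*sqrt(30)*c/10)


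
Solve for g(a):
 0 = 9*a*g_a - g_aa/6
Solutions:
 g(a) = C1 + C2*erfi(3*sqrt(3)*a)


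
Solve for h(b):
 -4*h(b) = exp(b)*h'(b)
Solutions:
 h(b) = C1*exp(4*exp(-b))


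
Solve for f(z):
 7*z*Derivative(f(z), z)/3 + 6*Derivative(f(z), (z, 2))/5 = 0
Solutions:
 f(z) = C1 + C2*erf(sqrt(35)*z/6)


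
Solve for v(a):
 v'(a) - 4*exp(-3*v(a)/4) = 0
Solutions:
 v(a) = 4*log(C1 + 3*a)/3
 v(a) = 4*log((-1 - sqrt(3)*I)*(C1 + 3*a)^(1/3)/2)
 v(a) = 4*log((-1 + sqrt(3)*I)*(C1 + 3*a)^(1/3)/2)


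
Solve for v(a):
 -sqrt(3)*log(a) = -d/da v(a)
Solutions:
 v(a) = C1 + sqrt(3)*a*log(a) - sqrt(3)*a


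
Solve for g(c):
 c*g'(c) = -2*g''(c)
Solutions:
 g(c) = C1 + C2*erf(c/2)


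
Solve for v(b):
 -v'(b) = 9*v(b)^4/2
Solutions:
 v(b) = 2^(1/3)*(1/(C1 + 27*b))^(1/3)
 v(b) = 2^(1/3)*(-3^(2/3) - 3*3^(1/6)*I)*(1/(C1 + 9*b))^(1/3)/6
 v(b) = 2^(1/3)*(-3^(2/3) + 3*3^(1/6)*I)*(1/(C1 + 9*b))^(1/3)/6


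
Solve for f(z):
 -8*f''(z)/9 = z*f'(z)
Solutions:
 f(z) = C1 + C2*erf(3*z/4)


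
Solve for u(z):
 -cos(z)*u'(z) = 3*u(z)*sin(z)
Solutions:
 u(z) = C1*cos(z)^3


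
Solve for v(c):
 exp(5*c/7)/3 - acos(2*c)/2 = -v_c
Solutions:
 v(c) = C1 + c*acos(2*c)/2 - sqrt(1 - 4*c^2)/4 - 7*exp(5*c/7)/15


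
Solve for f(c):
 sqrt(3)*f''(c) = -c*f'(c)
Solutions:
 f(c) = C1 + C2*erf(sqrt(2)*3^(3/4)*c/6)


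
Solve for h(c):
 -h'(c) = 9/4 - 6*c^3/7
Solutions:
 h(c) = C1 + 3*c^4/14 - 9*c/4


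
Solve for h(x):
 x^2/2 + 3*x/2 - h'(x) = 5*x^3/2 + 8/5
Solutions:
 h(x) = C1 - 5*x^4/8 + x^3/6 + 3*x^2/4 - 8*x/5


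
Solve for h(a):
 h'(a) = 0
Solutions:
 h(a) = C1


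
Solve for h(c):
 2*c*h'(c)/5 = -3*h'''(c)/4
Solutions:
 h(c) = C1 + Integral(C2*airyai(-2*15^(2/3)*c/15) + C3*airybi(-2*15^(2/3)*c/15), c)


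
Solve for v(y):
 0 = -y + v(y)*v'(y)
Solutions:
 v(y) = -sqrt(C1 + y^2)
 v(y) = sqrt(C1 + y^2)


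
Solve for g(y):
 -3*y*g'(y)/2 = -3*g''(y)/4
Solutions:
 g(y) = C1 + C2*erfi(y)


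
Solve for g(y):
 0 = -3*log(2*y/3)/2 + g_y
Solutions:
 g(y) = C1 + 3*y*log(y)/2 - 3*y*log(3)/2 - 3*y/2 + 3*y*log(2)/2


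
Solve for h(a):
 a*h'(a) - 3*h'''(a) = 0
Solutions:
 h(a) = C1 + Integral(C2*airyai(3^(2/3)*a/3) + C3*airybi(3^(2/3)*a/3), a)


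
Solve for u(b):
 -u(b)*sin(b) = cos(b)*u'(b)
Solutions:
 u(b) = C1*cos(b)


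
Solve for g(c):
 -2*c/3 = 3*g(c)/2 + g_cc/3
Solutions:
 g(c) = C1*sin(3*sqrt(2)*c/2) + C2*cos(3*sqrt(2)*c/2) - 4*c/9


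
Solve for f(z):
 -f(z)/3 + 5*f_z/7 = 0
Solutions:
 f(z) = C1*exp(7*z/15)


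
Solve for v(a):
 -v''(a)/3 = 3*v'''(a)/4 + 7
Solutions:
 v(a) = C1 + C2*a + C3*exp(-4*a/9) - 21*a^2/2


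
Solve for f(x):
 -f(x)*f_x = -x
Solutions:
 f(x) = -sqrt(C1 + x^2)
 f(x) = sqrt(C1 + x^2)


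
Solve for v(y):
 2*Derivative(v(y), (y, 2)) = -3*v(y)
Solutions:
 v(y) = C1*sin(sqrt(6)*y/2) + C2*cos(sqrt(6)*y/2)


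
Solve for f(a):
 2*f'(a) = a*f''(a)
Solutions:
 f(a) = C1 + C2*a^3


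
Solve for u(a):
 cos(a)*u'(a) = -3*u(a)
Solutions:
 u(a) = C1*(sin(a) - 1)^(3/2)/(sin(a) + 1)^(3/2)


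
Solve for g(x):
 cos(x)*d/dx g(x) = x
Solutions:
 g(x) = C1 + Integral(x/cos(x), x)


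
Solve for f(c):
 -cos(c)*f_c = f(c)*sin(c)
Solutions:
 f(c) = C1*cos(c)


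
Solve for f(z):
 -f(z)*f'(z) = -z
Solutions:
 f(z) = -sqrt(C1 + z^2)
 f(z) = sqrt(C1 + z^2)


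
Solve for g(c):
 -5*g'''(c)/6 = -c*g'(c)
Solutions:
 g(c) = C1 + Integral(C2*airyai(5^(2/3)*6^(1/3)*c/5) + C3*airybi(5^(2/3)*6^(1/3)*c/5), c)


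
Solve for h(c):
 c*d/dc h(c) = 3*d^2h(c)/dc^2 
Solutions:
 h(c) = C1 + C2*erfi(sqrt(6)*c/6)


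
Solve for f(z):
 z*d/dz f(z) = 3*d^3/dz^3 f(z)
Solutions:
 f(z) = C1 + Integral(C2*airyai(3^(2/3)*z/3) + C3*airybi(3^(2/3)*z/3), z)


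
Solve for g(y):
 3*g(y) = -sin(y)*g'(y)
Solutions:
 g(y) = C1*(cos(y) + 1)^(3/2)/(cos(y) - 1)^(3/2)


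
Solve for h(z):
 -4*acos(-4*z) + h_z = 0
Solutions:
 h(z) = C1 + 4*z*acos(-4*z) + sqrt(1 - 16*z^2)


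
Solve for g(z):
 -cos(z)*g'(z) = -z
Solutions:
 g(z) = C1 + Integral(z/cos(z), z)


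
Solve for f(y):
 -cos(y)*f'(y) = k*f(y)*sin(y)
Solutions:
 f(y) = C1*exp(k*log(cos(y)))


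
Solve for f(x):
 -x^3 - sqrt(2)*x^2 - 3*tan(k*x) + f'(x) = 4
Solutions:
 f(x) = C1 + x^4/4 + sqrt(2)*x^3/3 + 4*x + 3*Piecewise((-log(cos(k*x))/k, Ne(k, 0)), (0, True))


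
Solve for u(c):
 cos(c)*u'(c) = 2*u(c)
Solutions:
 u(c) = C1*(sin(c) + 1)/(sin(c) - 1)


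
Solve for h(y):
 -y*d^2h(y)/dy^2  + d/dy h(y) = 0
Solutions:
 h(y) = C1 + C2*y^2


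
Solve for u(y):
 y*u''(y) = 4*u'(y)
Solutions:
 u(y) = C1 + C2*y^5


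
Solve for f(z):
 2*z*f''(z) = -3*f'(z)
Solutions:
 f(z) = C1 + C2/sqrt(z)


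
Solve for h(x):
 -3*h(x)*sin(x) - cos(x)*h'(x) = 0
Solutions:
 h(x) = C1*cos(x)^3


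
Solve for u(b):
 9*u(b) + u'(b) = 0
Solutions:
 u(b) = C1*exp(-9*b)


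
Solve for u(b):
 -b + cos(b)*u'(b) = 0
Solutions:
 u(b) = C1 + Integral(b/cos(b), b)


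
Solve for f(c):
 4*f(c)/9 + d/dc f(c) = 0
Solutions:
 f(c) = C1*exp(-4*c/9)


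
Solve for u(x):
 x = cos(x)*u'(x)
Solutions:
 u(x) = C1 + Integral(x/cos(x), x)


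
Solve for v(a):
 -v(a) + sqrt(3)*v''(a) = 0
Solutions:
 v(a) = C1*exp(-3^(3/4)*a/3) + C2*exp(3^(3/4)*a/3)


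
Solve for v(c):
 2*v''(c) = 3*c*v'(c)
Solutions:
 v(c) = C1 + C2*erfi(sqrt(3)*c/2)


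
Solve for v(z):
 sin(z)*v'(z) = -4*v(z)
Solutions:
 v(z) = C1*(cos(z)^2 + 2*cos(z) + 1)/(cos(z)^2 - 2*cos(z) + 1)


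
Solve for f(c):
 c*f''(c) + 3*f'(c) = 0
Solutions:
 f(c) = C1 + C2/c^2


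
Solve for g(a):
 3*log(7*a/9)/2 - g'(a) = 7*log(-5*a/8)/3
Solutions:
 g(a) = C1 - 5*a*log(a)/6 + a*(-3*log(15) + 5/6 + log(7)/2 + 2*log(5)/3 + log(896) - 7*I*pi/3)


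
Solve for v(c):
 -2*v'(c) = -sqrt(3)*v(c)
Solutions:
 v(c) = C1*exp(sqrt(3)*c/2)


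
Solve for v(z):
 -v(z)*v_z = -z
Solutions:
 v(z) = -sqrt(C1 + z^2)
 v(z) = sqrt(C1 + z^2)


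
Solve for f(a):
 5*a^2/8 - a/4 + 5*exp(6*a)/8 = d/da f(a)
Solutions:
 f(a) = C1 + 5*a^3/24 - a^2/8 + 5*exp(6*a)/48


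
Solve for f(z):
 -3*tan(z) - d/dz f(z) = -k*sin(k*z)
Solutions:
 f(z) = C1 + k*Piecewise((-cos(k*z)/k, Ne(k, 0)), (0, True)) + 3*log(cos(z))


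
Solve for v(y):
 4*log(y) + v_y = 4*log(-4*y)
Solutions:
 v(y) = C1 + 4*y*(2*log(2) + I*pi)


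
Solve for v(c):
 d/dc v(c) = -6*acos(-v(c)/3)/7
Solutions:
 Integral(1/acos(-_y/3), (_y, v(c))) = C1 - 6*c/7


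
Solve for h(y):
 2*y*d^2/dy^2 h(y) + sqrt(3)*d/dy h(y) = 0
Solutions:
 h(y) = C1 + C2*y^(1 - sqrt(3)/2)


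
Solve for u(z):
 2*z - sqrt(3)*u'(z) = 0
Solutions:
 u(z) = C1 + sqrt(3)*z^2/3


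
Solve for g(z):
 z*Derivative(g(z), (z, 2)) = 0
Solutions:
 g(z) = C1 + C2*z


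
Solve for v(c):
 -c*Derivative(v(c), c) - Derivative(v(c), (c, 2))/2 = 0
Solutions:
 v(c) = C1 + C2*erf(c)


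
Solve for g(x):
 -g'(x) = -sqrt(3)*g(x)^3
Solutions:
 g(x) = -sqrt(2)*sqrt(-1/(C1 + sqrt(3)*x))/2
 g(x) = sqrt(2)*sqrt(-1/(C1 + sqrt(3)*x))/2


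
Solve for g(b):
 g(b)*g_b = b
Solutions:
 g(b) = -sqrt(C1 + b^2)
 g(b) = sqrt(C1 + b^2)


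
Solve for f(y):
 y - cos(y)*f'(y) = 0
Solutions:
 f(y) = C1 + Integral(y/cos(y), y)


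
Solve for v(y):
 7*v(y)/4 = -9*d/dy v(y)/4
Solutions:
 v(y) = C1*exp(-7*y/9)


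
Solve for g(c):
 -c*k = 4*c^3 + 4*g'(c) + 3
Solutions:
 g(c) = C1 - c^4/4 - c^2*k/8 - 3*c/4


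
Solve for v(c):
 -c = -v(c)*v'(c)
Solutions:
 v(c) = -sqrt(C1 + c^2)
 v(c) = sqrt(C1 + c^2)


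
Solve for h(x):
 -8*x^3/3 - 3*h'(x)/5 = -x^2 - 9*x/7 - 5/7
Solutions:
 h(x) = C1 - 10*x^4/9 + 5*x^3/9 + 15*x^2/14 + 25*x/21


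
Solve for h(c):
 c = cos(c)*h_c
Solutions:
 h(c) = C1 + Integral(c/cos(c), c)


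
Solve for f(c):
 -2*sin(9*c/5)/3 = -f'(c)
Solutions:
 f(c) = C1 - 10*cos(9*c/5)/27


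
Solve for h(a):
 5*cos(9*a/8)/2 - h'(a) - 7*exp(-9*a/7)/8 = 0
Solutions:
 h(a) = C1 + 20*sin(9*a/8)/9 + 49*exp(-9*a/7)/72


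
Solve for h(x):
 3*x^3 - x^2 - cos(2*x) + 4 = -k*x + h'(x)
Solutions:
 h(x) = C1 + k*x^2/2 + 3*x^4/4 - x^3/3 + 4*x - sin(2*x)/2


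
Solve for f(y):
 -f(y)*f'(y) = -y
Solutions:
 f(y) = -sqrt(C1 + y^2)
 f(y) = sqrt(C1 + y^2)


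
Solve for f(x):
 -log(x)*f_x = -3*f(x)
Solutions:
 f(x) = C1*exp(3*li(x))


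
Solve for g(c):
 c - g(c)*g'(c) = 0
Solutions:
 g(c) = -sqrt(C1 + c^2)
 g(c) = sqrt(C1 + c^2)


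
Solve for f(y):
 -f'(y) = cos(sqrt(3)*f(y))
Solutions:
 f(y) = sqrt(3)*(pi - asin((exp(2*sqrt(3)*C1) + exp(2*sqrt(3)*y))/(exp(2*sqrt(3)*C1) - exp(2*sqrt(3)*y))))/3
 f(y) = sqrt(3)*asin((exp(2*sqrt(3)*C1) + exp(2*sqrt(3)*y))/(exp(2*sqrt(3)*C1) - exp(2*sqrt(3)*y)))/3


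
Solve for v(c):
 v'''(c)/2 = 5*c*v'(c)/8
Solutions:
 v(c) = C1 + Integral(C2*airyai(10^(1/3)*c/2) + C3*airybi(10^(1/3)*c/2), c)


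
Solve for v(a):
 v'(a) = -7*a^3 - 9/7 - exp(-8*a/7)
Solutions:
 v(a) = C1 - 7*a^4/4 - 9*a/7 + 7*exp(-8*a/7)/8


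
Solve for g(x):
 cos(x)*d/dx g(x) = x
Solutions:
 g(x) = C1 + Integral(x/cos(x), x)


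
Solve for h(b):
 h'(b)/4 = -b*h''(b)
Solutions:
 h(b) = C1 + C2*b^(3/4)


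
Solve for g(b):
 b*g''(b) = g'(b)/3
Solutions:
 g(b) = C1 + C2*b^(4/3)


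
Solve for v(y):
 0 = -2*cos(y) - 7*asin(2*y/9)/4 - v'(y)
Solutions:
 v(y) = C1 - 7*y*asin(2*y/9)/4 - 7*sqrt(81 - 4*y^2)/8 - 2*sin(y)


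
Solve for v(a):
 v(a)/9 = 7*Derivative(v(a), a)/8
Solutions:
 v(a) = C1*exp(8*a/63)


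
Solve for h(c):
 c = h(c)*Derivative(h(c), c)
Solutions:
 h(c) = -sqrt(C1 + c^2)
 h(c) = sqrt(C1 + c^2)


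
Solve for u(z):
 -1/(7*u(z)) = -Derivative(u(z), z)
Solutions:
 u(z) = -sqrt(C1 + 14*z)/7
 u(z) = sqrt(C1 + 14*z)/7


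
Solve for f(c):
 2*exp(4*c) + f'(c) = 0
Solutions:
 f(c) = C1 - exp(4*c)/2


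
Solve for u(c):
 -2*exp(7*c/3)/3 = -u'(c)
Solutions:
 u(c) = C1 + 2*exp(7*c/3)/7


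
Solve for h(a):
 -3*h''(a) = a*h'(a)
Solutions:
 h(a) = C1 + C2*erf(sqrt(6)*a/6)


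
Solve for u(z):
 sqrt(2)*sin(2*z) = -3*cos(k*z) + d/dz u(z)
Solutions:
 u(z) = C1 - sqrt(2)*cos(2*z)/2 + 3*sin(k*z)/k


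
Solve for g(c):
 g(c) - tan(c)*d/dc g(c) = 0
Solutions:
 g(c) = C1*sin(c)


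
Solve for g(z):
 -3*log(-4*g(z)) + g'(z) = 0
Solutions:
 -Integral(1/(log(-_y) + 2*log(2)), (_y, g(z)))/3 = C1 - z


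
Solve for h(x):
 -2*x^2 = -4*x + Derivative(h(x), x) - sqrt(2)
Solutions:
 h(x) = C1 - 2*x^3/3 + 2*x^2 + sqrt(2)*x


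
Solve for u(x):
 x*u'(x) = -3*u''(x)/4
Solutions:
 u(x) = C1 + C2*erf(sqrt(6)*x/3)


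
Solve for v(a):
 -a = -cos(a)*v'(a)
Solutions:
 v(a) = C1 + Integral(a/cos(a), a)


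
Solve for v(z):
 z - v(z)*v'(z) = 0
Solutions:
 v(z) = -sqrt(C1 + z^2)
 v(z) = sqrt(C1 + z^2)


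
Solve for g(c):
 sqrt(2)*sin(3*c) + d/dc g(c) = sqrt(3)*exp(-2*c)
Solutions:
 g(c) = C1 + sqrt(2)*cos(3*c)/3 - sqrt(3)*exp(-2*c)/2


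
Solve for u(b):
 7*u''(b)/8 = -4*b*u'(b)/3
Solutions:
 u(b) = C1 + C2*erf(4*sqrt(21)*b/21)


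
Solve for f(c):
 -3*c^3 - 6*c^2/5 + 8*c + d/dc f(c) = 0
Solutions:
 f(c) = C1 + 3*c^4/4 + 2*c^3/5 - 4*c^2


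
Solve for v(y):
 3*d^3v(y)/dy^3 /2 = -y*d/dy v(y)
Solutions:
 v(y) = C1 + Integral(C2*airyai(-2^(1/3)*3^(2/3)*y/3) + C3*airybi(-2^(1/3)*3^(2/3)*y/3), y)


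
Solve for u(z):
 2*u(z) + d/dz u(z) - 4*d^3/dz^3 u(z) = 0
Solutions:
 u(z) = C1*exp(-3^(1/3)*z*(3^(1/3)/(sqrt(321) + 18)^(1/3) + (sqrt(321) + 18)^(1/3))/12)*sin(3^(1/6)*z*(-3^(2/3)*(sqrt(321) + 18)^(1/3) + 3/(sqrt(321) + 18)^(1/3))/12) + C2*exp(-3^(1/3)*z*(3^(1/3)/(sqrt(321) + 18)^(1/3) + (sqrt(321) + 18)^(1/3))/12)*cos(3^(1/6)*z*(-3^(2/3)*(sqrt(321) + 18)^(1/3) + 3/(sqrt(321) + 18)^(1/3))/12) + C3*exp(3^(1/3)*z*(3^(1/3)/(sqrt(321) + 18)^(1/3) + (sqrt(321) + 18)^(1/3))/6)


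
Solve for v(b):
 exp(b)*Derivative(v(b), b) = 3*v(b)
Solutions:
 v(b) = C1*exp(-3*exp(-b))


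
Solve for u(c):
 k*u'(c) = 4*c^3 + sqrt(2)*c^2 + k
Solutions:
 u(c) = C1 + c^4/k + sqrt(2)*c^3/(3*k) + c


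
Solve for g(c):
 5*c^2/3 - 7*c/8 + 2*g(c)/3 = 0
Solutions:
 g(c) = c*(21 - 40*c)/16


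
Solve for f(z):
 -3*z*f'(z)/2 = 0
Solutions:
 f(z) = C1


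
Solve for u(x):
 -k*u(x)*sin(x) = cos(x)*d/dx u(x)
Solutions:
 u(x) = C1*exp(k*log(cos(x)))


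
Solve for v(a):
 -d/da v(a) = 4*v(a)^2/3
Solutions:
 v(a) = 3/(C1 + 4*a)


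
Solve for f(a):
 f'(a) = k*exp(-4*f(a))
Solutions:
 f(a) = log(-I*(C1 + 4*a*k)^(1/4))
 f(a) = log(I*(C1 + 4*a*k)^(1/4))
 f(a) = log(-(C1 + 4*a*k)^(1/4))
 f(a) = log(C1 + 4*a*k)/4


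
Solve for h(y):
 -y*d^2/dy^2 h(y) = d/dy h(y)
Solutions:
 h(y) = C1 + C2*log(y)


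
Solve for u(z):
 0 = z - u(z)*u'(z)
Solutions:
 u(z) = -sqrt(C1 + z^2)
 u(z) = sqrt(C1 + z^2)


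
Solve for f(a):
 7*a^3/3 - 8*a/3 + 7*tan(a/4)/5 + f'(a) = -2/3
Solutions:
 f(a) = C1 - 7*a^4/12 + 4*a^2/3 - 2*a/3 + 28*log(cos(a/4))/5


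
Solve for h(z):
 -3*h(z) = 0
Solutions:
 h(z) = 0


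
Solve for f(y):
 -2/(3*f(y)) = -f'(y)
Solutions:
 f(y) = -sqrt(C1 + 12*y)/3
 f(y) = sqrt(C1 + 12*y)/3


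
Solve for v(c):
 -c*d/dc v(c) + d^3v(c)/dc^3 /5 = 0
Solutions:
 v(c) = C1 + Integral(C2*airyai(5^(1/3)*c) + C3*airybi(5^(1/3)*c), c)


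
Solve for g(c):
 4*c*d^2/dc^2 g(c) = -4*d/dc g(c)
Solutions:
 g(c) = C1 + C2*log(c)


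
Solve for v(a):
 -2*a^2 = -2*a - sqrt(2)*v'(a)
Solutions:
 v(a) = C1 + sqrt(2)*a^3/3 - sqrt(2)*a^2/2


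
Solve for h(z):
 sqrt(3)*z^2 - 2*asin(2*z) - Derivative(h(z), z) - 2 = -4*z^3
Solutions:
 h(z) = C1 + z^4 + sqrt(3)*z^3/3 - 2*z*asin(2*z) - 2*z - sqrt(1 - 4*z^2)


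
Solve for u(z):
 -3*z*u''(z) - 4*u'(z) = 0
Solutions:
 u(z) = C1 + C2/z^(1/3)


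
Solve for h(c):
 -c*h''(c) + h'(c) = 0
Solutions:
 h(c) = C1 + C2*c^2


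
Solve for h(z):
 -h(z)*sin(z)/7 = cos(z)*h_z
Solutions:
 h(z) = C1*cos(z)^(1/7)


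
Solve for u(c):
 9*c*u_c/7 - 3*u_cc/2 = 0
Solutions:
 u(c) = C1 + C2*erfi(sqrt(21)*c/7)


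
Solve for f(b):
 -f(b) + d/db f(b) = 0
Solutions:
 f(b) = C1*exp(b)


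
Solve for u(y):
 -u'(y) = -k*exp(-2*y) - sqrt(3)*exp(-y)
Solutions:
 u(y) = C1 - k*exp(-2*y)/2 - sqrt(3)*exp(-y)


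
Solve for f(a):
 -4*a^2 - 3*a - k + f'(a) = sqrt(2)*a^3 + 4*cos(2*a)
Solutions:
 f(a) = C1 + sqrt(2)*a^4/4 + 4*a^3/3 + 3*a^2/2 + a*k + 2*sin(2*a)


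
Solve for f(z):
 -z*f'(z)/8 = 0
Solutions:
 f(z) = C1


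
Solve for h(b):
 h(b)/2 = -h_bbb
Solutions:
 h(b) = C3*exp(-2^(2/3)*b/2) + (C1*sin(2^(2/3)*sqrt(3)*b/4) + C2*cos(2^(2/3)*sqrt(3)*b/4))*exp(2^(2/3)*b/4)


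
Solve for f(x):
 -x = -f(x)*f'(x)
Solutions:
 f(x) = -sqrt(C1 + x^2)
 f(x) = sqrt(C1 + x^2)


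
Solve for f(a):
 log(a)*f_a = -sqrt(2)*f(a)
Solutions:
 f(a) = C1*exp(-sqrt(2)*li(a))


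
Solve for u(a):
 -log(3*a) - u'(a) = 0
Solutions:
 u(a) = C1 - a*log(a) - a*log(3) + a


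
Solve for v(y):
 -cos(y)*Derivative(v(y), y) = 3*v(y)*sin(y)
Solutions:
 v(y) = C1*cos(y)^3


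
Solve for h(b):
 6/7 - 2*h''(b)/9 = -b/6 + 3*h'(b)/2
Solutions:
 h(b) = C1 + C2*exp(-27*b/4) + b^2/18 + 944*b/1701


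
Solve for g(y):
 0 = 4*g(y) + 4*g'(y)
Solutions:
 g(y) = C1*exp(-y)


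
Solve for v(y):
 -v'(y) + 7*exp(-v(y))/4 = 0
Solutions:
 v(y) = log(C1 + 7*y/4)


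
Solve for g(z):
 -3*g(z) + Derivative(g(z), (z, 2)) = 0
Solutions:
 g(z) = C1*exp(-sqrt(3)*z) + C2*exp(sqrt(3)*z)


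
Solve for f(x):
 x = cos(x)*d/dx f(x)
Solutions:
 f(x) = C1 + Integral(x/cos(x), x)


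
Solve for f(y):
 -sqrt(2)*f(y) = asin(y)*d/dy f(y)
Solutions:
 f(y) = C1*exp(-sqrt(2)*Integral(1/asin(y), y))


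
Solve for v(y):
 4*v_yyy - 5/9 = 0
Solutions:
 v(y) = C1 + C2*y + C3*y^2 + 5*y^3/216


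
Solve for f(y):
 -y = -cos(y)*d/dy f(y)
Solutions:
 f(y) = C1 + Integral(y/cos(y), y)


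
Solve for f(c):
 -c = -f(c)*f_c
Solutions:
 f(c) = -sqrt(C1 + c^2)
 f(c) = sqrt(C1 + c^2)


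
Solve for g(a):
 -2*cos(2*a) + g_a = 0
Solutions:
 g(a) = C1 + sin(2*a)


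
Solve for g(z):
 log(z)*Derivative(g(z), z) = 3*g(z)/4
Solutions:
 g(z) = C1*exp(3*li(z)/4)


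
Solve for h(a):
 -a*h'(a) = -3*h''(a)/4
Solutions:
 h(a) = C1 + C2*erfi(sqrt(6)*a/3)


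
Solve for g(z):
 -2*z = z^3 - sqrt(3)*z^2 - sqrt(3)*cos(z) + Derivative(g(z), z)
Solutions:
 g(z) = C1 - z^4/4 + sqrt(3)*z^3/3 - z^2 + sqrt(3)*sin(z)


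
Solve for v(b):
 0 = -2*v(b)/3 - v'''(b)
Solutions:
 v(b) = C3*exp(-2^(1/3)*3^(2/3)*b/3) + (C1*sin(2^(1/3)*3^(1/6)*b/2) + C2*cos(2^(1/3)*3^(1/6)*b/2))*exp(2^(1/3)*3^(2/3)*b/6)


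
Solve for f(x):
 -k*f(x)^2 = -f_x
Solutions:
 f(x) = -1/(C1 + k*x)


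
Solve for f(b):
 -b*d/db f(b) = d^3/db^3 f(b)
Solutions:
 f(b) = C1 + Integral(C2*airyai(-b) + C3*airybi(-b), b)


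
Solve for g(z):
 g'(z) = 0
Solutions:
 g(z) = C1


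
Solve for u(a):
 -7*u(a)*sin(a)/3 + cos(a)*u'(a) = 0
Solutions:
 u(a) = C1/cos(a)^(7/3)


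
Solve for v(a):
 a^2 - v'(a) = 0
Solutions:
 v(a) = C1 + a^3/3


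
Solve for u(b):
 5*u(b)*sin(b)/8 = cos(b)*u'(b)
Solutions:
 u(b) = C1/cos(b)^(5/8)


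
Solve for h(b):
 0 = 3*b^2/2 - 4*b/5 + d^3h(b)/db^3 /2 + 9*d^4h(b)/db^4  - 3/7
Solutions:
 h(b) = C1 + C2*b + C3*b^2 + C4*exp(-b/18) - b^5/20 + 137*b^4/30 - 11503*b^3/35


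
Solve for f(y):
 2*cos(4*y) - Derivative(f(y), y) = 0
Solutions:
 f(y) = C1 + sin(4*y)/2


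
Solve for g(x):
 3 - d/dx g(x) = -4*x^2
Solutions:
 g(x) = C1 + 4*x^3/3 + 3*x


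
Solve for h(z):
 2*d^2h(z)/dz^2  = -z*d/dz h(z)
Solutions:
 h(z) = C1 + C2*erf(z/2)


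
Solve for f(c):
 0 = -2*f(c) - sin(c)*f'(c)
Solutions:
 f(c) = C1*(cos(c) + 1)/(cos(c) - 1)


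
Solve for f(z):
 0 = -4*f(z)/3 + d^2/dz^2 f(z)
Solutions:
 f(z) = C1*exp(-2*sqrt(3)*z/3) + C2*exp(2*sqrt(3)*z/3)


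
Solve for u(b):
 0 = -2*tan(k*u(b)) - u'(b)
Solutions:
 u(b) = Piecewise((-asin(exp(C1*k - 2*b*k))/k + pi/k, Ne(k, 0)), (nan, True))
 u(b) = Piecewise((asin(exp(C1*k - 2*b*k))/k, Ne(k, 0)), (nan, True))


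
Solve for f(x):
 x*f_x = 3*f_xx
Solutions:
 f(x) = C1 + C2*erfi(sqrt(6)*x/6)


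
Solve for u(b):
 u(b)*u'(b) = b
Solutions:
 u(b) = -sqrt(C1 + b^2)
 u(b) = sqrt(C1 + b^2)


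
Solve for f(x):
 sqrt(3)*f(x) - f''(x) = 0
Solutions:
 f(x) = C1*exp(-3^(1/4)*x) + C2*exp(3^(1/4)*x)


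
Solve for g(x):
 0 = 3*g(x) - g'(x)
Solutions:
 g(x) = C1*exp(3*x)


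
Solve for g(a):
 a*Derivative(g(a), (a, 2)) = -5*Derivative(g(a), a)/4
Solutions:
 g(a) = C1 + C2/a^(1/4)


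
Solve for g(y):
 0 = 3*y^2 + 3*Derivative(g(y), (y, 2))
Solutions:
 g(y) = C1 + C2*y - y^4/12


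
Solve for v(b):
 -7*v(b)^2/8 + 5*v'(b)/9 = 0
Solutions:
 v(b) = -40/(C1 + 63*b)


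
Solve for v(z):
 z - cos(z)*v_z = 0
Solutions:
 v(z) = C1 + Integral(z/cos(z), z)


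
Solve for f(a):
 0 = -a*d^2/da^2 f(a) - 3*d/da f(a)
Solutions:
 f(a) = C1 + C2/a^2
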